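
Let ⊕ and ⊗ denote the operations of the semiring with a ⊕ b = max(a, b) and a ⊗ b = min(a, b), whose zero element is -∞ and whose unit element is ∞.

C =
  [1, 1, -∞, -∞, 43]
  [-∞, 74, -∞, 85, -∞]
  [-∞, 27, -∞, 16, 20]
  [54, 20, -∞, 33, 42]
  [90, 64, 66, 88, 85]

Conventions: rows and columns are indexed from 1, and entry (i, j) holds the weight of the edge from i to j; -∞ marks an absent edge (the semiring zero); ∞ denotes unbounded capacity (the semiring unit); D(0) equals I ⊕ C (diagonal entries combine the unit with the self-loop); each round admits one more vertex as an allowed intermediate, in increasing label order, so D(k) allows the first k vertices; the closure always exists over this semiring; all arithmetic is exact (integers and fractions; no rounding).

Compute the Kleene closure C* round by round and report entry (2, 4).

D(0):
  [∞, 1, -∞, -∞, 43]
  [-∞, ∞, -∞, 85, -∞]
  [-∞, 27, ∞, 16, 20]
  [54, 20, -∞, ∞, 42]
  [90, 64, 66, 88, ∞]
D(1):
  [∞, 1, -∞, -∞, 43]
  [-∞, ∞, -∞, 85, -∞]
  [-∞, 27, ∞, 16, 20]
  [54, 20, -∞, ∞, 43]
  [90, 64, 66, 88, ∞]
D(2):
  [∞, 1, -∞, 1, 43]
  [-∞, ∞, -∞, 85, -∞]
  [-∞, 27, ∞, 27, 20]
  [54, 20, -∞, ∞, 43]
  [90, 64, 66, 88, ∞]
D(3):
  [∞, 1, -∞, 1, 43]
  [-∞, ∞, -∞, 85, -∞]
  [-∞, 27, ∞, 27, 20]
  [54, 20, -∞, ∞, 43]
  [90, 64, 66, 88, ∞]
D(4):
  [∞, 1, -∞, 1, 43]
  [54, ∞, -∞, 85, 43]
  [27, 27, ∞, 27, 27]
  [54, 20, -∞, ∞, 43]
  [90, 64, 66, 88, ∞]
D(5):
  [∞, 43, 43, 43, 43]
  [54, ∞, 43, 85, 43]
  [27, 27, ∞, 27, 27]
  [54, 43, 43, ∞, 43]
  [90, 64, 66, 88, ∞]
Answer: C*[2][4] = 85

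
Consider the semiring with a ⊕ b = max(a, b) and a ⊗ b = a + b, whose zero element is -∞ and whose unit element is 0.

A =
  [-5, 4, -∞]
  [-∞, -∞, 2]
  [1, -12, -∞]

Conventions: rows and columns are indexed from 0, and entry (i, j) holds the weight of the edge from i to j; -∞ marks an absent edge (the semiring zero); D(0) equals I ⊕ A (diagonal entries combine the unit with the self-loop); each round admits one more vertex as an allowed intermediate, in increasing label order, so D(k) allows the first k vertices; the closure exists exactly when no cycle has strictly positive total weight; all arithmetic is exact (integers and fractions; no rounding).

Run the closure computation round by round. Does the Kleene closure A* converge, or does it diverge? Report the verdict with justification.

D(0):
  [0, 4, -∞]
  [-∞, 0, 2]
  [1, -12, 0]
D(1):
  [0, 4, -∞]
  [-∞, 0, 2]
  [1, 5, 0]
Detection: at round 2, diagonal entry (2, 2) turns strictly positive.
Key observation: the cycle 2->0->1->2 has total weight 1 + 4 + 2, which is strictly positive.
Answer: DIVERGES — positive cycle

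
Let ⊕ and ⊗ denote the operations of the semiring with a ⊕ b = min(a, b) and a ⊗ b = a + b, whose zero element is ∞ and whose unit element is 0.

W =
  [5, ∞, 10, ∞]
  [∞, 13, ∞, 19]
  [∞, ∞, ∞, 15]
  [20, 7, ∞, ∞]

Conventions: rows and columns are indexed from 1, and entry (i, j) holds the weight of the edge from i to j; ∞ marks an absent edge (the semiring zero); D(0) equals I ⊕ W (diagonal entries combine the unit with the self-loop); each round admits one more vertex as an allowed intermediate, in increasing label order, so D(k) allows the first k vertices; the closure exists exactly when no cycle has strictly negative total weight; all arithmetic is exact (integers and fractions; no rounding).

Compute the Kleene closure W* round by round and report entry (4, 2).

D(0):
  [0, ∞, 10, ∞]
  [∞, 0, ∞, 19]
  [∞, ∞, 0, 15]
  [20, 7, ∞, 0]
D(1):
  [0, ∞, 10, ∞]
  [∞, 0, ∞, 19]
  [∞, ∞, 0, 15]
  [20, 7, 30, 0]
D(2):
  [0, ∞, 10, ∞]
  [∞, 0, ∞, 19]
  [∞, ∞, 0, 15]
  [20, 7, 30, 0]
D(3):
  [0, ∞, 10, 25]
  [∞, 0, ∞, 19]
  [∞, ∞, 0, 15]
  [20, 7, 30, 0]
D(4):
  [0, 32, 10, 25]
  [39, 0, 49, 19]
  [35, 22, 0, 15]
  [20, 7, 30, 0]
Answer: W*[4][2] = 7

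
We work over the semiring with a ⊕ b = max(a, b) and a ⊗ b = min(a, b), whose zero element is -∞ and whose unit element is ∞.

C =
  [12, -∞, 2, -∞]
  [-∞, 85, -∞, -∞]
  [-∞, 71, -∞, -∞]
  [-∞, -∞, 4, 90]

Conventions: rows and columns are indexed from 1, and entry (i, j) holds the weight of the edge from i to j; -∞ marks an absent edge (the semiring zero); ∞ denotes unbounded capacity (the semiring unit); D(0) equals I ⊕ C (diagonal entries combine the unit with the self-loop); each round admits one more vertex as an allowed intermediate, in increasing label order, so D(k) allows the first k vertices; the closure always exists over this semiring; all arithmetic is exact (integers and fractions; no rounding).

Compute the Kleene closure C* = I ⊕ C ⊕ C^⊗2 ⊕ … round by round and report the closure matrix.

D(0):
  [∞, -∞, 2, -∞]
  [-∞, ∞, -∞, -∞]
  [-∞, 71, ∞, -∞]
  [-∞, -∞, 4, ∞]
D(1):
  [∞, -∞, 2, -∞]
  [-∞, ∞, -∞, -∞]
  [-∞, 71, ∞, -∞]
  [-∞, -∞, 4, ∞]
D(2):
  [∞, -∞, 2, -∞]
  [-∞, ∞, -∞, -∞]
  [-∞, 71, ∞, -∞]
  [-∞, -∞, 4, ∞]
D(3):
  [∞, 2, 2, -∞]
  [-∞, ∞, -∞, -∞]
  [-∞, 71, ∞, -∞]
  [-∞, 4, 4, ∞]
D(4):
  [∞, 2, 2, -∞]
  [-∞, ∞, -∞, -∞]
  [-∞, 71, ∞, -∞]
  [-∞, 4, 4, ∞]
Answer: C* = [[∞, 2, 2, -∞], [-∞, ∞, -∞, -∞], [-∞, 71, ∞, -∞], [-∞, 4, 4, ∞]]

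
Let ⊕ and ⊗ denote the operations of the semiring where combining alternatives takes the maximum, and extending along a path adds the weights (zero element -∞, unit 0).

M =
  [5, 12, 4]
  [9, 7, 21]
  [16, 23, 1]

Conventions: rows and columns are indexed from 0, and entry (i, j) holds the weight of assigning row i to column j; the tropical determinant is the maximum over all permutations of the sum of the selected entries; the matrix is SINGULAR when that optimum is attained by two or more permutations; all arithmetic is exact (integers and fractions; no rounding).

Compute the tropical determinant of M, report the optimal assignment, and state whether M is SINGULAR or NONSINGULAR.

σ = (0, 1, 2): 5 + 7 + 1 = 13
σ = (0, 2, 1): 5 + 21 + 23 = 49
σ = (1, 0, 2): 12 + 9 + 1 = 22
σ = (1, 2, 0): 12 + 21 + 16 = 49
σ = (2, 0, 1): 4 + 9 + 23 = 36
σ = (2, 1, 0): 4 + 7 + 16 = 27
Optimal value attained by: σ = (0, 2, 1).
Answer: det⊕(M) = 49; verdict: SINGULAR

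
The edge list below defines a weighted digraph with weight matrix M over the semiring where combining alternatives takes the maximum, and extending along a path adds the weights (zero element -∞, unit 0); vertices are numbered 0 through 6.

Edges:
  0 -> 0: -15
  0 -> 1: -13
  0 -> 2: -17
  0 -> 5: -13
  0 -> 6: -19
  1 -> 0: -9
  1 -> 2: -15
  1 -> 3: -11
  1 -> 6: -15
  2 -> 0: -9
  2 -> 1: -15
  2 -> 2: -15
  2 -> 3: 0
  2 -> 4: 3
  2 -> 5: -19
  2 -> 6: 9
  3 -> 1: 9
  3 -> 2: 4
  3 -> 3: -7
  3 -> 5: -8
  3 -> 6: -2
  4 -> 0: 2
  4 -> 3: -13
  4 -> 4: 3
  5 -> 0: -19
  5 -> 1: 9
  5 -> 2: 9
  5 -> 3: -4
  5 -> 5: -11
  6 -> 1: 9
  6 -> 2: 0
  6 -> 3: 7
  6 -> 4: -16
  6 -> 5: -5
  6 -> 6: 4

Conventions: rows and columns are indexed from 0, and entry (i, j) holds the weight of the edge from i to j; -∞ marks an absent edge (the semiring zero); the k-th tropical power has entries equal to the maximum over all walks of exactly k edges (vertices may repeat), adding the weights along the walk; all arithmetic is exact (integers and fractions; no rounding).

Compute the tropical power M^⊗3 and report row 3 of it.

M^⊗2:
  [-22, -4, -4, -12, -14, -24, -8]
  [-24, -2, -7, -8, -12, -19, -6]
  [5, 18, 9, 16, 6, 4, 13]
  [0, 7, 1, 5, 7, -7, 13]
  [5, -4, -9, -10, 6, -11, -15]
  [0, 5, 0, 9, 12, -10, 18]
  [0, 16, 11, 11, 3, -1, 9]
M^⊗3:
  [-12, 1, -8, -1, -1, -13, 5]
  [-10, 3, -4, 1, -4, -11, 2]
  [9, 25, 20, 20, 12, 8, 18]
  [9, 22, 13, 20, 10, 8, 17]
  [8, -1, -2, -7, 9, -8, 0]
  [14, 27, 18, 25, 15, 13, 22]
  [7, 20, 15, 16, 14, 4, 20]
Answer: row 3 of M^⊗3 = [9, 22, 13, 20, 10, 8, 17]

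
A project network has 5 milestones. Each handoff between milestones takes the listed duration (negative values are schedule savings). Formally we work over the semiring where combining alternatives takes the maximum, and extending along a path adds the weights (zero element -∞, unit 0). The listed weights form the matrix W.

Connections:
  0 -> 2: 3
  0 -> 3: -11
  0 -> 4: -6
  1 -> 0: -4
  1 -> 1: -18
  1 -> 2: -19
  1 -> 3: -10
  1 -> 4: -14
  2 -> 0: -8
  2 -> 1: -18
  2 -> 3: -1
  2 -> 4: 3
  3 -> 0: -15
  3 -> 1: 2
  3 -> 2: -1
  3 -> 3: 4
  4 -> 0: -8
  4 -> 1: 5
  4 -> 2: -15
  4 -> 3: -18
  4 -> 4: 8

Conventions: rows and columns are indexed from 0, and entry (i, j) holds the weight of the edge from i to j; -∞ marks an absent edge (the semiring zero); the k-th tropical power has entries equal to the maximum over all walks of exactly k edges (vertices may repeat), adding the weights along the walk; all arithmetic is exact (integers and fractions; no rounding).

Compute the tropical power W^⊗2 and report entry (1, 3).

W^⊗2:
  [-5, -1, -12, 2, 6]
  [-22, -8, -1, -6, -6]
  [-5, 8, -2, 3, 11]
  [-2, 6, 3, 8, 2]
  [1, 13, -5, -5, 16]
Key observation: the optimum is the walk 1->3->3, with weight (-10) + 4 = -6.
Optimal value attained by: walk 1->3->3.
Answer: (W^⊗2)[1][3] = -6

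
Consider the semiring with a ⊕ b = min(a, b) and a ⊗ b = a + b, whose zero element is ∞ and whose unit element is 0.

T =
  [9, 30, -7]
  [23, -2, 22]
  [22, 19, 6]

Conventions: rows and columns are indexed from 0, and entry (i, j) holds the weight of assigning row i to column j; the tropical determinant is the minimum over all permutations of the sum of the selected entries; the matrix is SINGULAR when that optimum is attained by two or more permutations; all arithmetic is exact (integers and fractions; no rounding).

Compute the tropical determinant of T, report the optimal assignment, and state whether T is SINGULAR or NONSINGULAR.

σ = (0, 1, 2): 9 + (-2) + 6 = 13
σ = (0, 2, 1): 9 + 22 + 19 = 50
σ = (1, 0, 2): 30 + 23 + 6 = 59
σ = (1, 2, 0): 30 + 22 + 22 = 74
σ = (2, 0, 1): (-7) + 23 + 19 = 35
σ = (2, 1, 0): (-7) + (-2) + 22 = 13
Optimal value attained by: σ = (0, 1, 2).
Answer: det⊕(T) = 13; verdict: SINGULAR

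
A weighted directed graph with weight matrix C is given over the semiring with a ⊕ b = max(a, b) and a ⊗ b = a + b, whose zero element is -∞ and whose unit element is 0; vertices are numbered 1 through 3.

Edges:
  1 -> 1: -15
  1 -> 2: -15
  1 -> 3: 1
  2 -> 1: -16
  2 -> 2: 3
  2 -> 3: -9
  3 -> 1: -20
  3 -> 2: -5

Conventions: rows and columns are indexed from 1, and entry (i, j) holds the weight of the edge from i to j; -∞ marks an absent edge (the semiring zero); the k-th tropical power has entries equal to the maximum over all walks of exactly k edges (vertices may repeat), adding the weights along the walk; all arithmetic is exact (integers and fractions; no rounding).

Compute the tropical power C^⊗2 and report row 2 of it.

C^⊗2:
  [-19, -4, -14]
  [-13, 6, -6]
  [-21, -2, -14]
Answer: row 2 of C^⊗2 = [-13, 6, -6]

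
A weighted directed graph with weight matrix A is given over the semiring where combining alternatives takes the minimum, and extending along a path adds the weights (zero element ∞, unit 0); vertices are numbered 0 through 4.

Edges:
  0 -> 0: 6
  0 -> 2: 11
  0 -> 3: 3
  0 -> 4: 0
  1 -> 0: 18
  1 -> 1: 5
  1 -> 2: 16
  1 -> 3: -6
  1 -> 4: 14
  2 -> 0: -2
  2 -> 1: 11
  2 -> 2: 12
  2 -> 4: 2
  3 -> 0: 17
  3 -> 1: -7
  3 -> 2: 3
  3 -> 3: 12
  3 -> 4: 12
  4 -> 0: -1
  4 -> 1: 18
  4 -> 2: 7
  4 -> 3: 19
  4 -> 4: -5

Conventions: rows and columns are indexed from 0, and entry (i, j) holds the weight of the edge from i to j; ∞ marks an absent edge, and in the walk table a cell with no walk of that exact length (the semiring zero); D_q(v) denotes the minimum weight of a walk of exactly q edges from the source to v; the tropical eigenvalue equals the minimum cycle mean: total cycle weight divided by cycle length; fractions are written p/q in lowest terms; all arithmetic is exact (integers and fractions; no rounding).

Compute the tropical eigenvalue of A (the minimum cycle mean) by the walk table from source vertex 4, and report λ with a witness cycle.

q=0: [∞, ∞, ∞, ∞, 0]
q=1: [-1, 18, 7, 19, -5]
q=2: [-6, 12, 2, 2, -10]
q=3: [-11, -5, -3, -3, -15]
q=4: [-16, -10, -8, -11, -20]
q=5: [-21, -18, -13, -16, -25]
Optimal cycle mean attained by: cycle 1->3->1, total (-6) + (-7), length 2.
Answer: λ = -13/2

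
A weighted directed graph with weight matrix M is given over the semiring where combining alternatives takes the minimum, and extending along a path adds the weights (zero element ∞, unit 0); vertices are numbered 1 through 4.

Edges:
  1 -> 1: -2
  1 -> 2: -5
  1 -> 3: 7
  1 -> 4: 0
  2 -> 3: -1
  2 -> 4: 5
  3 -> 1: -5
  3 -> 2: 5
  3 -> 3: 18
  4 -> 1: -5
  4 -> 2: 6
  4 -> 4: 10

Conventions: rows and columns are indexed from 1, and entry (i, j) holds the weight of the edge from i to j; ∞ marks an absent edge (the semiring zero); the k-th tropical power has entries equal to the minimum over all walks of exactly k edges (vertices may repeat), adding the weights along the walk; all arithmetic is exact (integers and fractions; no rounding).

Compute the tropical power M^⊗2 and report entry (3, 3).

M^⊗2:
  [-5, -7, -6, -2]
  [-6, 4, 17, 15]
  [-7, -10, 2, -5]
  [-7, -10, 2, -5]
Key observation: the optimum is the walk 3->1->3, with weight (-5) + 7 = 2.
Optimal value attained by: walk 3->1->3.
Answer: (M^⊗2)[3][3] = 2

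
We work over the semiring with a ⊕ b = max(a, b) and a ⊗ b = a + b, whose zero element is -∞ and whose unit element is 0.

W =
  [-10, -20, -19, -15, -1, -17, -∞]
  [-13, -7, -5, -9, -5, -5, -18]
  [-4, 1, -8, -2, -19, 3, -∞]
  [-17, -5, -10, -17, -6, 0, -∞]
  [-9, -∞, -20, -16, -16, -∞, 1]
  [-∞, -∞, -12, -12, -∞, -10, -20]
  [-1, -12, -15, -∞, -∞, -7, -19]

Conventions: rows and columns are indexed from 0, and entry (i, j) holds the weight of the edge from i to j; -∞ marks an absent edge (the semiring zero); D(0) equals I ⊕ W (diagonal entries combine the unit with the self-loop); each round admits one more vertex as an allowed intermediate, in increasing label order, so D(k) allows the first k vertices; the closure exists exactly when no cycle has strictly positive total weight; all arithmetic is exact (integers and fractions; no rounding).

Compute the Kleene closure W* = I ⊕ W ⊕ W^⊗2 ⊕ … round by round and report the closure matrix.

D(0):
  [0, -20, -19, -15, -1, -17, -∞]
  [-13, 0, -5, -9, -5, -5, -18]
  [-4, 1, 0, -2, -19, 3, -∞]
  [-17, -5, -10, 0, -6, 0, -∞]
  [-9, -∞, -20, -16, 0, -∞, 1]
  [-∞, -∞, -12, -12, -∞, 0, -20]
  [-1, -12, -15, -∞, -∞, -7, 0]
D(1):
  [0, -20, -19, -15, -1, -17, -∞]
  [-13, 0, -5, -9, -5, -5, -18]
  [-4, 1, 0, -2, -5, 3, -∞]
  [-17, -5, -10, 0, -6, 0, -∞]
  [-9, -29, -20, -16, 0, -26, 1]
  [-∞, -∞, -12, -12, -∞, 0, -20]
  [-1, -12, -15, -16, -2, -7, 0]
D(2):
  [0, -20, -19, -15, -1, -17, -38]
  [-13, 0, -5, -9, -5, -5, -18]
  [-4, 1, 0, -2, -4, 3, -17]
  [-17, -5, -10, 0, -6, 0, -23]
  [-9, -29, -20, -16, 0, -26, 1]
  [-∞, -∞, -12, -12, -∞, 0, -20]
  [-1, -12, -15, -16, -2, -7, 0]
D(3):
  [0, -18, -19, -15, -1, -16, -36]
  [-9, 0, -5, -7, -5, -2, -18]
  [-4, 1, 0, -2, -4, 3, -17]
  [-14, -5, -10, 0, -6, 0, -23]
  [-9, -19, -20, -16, 0, -17, 1]
  [-16, -11, -12, -12, -16, 0, -20]
  [-1, -12, -15, -16, -2, -7, 0]
D(4):
  [0, -18, -19, -15, -1, -15, -36]
  [-9, 0, -5, -7, -5, -2, -18]
  [-4, 1, 0, -2, -4, 3, -17]
  [-14, -5, -10, 0, -6, 0, -23]
  [-9, -19, -20, -16, 0, -16, 1]
  [-16, -11, -12, -12, -16, 0, -20]
  [-1, -12, -15, -16, -2, -7, 0]
D(5):
  [0, -18, -19, -15, -1, -15, 0]
  [-9, 0, -5, -7, -5, -2, -4]
  [-4, 1, 0, -2, -4, 3, -3]
  [-14, -5, -10, 0, -6, 0, -5]
  [-9, -19, -20, -16, 0, -16, 1]
  [-16, -11, -12, -12, -16, 0, -15]
  [-1, -12, -15, -16, -2, -7, 0]
D(6):
  [0, -18, -19, -15, -1, -15, 0]
  [-9, 0, -5, -7, -5, -2, -4]
  [-4, 1, 0, -2, -4, 3, -3]
  [-14, -5, -10, 0, -6, 0, -5]
  [-9, -19, -20, -16, 0, -16, 1]
  [-16, -11, -12, -12, -16, 0, -15]
  [-1, -12, -15, -16, -2, -7, 0]
D(7):
  [0, -12, -15, -15, -1, -7, 0]
  [-5, 0, -5, -7, -5, -2, -4]
  [-4, 1, 0, -2, -4, 3, -3]
  [-6, -5, -10, 0, -6, 0, -5]
  [0, -11, -14, -15, 0, -6, 1]
  [-16, -11, -12, -12, -16, 0, -15]
  [-1, -12, -15, -16, -2, -7, 0]
Answer: W* = [[0, -12, -15, -15, -1, -7, 0], [-5, 0, -5, -7, -5, -2, -4], [-4, 1, 0, -2, -4, 3, -3], [-6, -5, -10, 0, -6, 0, -5], [0, -11, -14, -15, 0, -6, 1], [-16, -11, -12, -12, -16, 0, -15], [-1, -12, -15, -16, -2, -7, 0]]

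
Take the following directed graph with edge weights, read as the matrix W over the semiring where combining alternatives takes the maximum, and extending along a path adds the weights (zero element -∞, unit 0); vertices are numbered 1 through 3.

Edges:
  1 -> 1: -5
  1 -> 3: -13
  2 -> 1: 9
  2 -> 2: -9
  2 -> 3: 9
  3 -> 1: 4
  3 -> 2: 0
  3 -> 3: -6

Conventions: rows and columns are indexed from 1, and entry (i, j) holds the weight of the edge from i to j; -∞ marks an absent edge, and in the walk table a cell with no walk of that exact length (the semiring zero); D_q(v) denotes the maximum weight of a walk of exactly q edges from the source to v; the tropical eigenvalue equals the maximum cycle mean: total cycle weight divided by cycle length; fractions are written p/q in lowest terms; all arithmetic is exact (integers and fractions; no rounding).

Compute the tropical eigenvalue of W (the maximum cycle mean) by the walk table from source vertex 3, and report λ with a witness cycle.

q=0: [-∞, -∞, 0]
q=1: [4, 0, -6]
q=2: [9, -6, 9]
q=3: [13, 9, 3]
Optimal cycle mean attained by: cycle 2->3->2, total 9 + 0, length 2.
Answer: λ = 9/2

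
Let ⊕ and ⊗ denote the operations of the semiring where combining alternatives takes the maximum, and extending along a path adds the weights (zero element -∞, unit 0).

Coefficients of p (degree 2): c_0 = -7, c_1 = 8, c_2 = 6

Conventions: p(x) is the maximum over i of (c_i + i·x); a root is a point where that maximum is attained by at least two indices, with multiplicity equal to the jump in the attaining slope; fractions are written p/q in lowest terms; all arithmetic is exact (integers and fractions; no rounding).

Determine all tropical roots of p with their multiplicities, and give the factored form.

hull edge (i=0, c=-7) to (i=1, c=8): slope 15, span 1
hull edge (i=1, c=8) to (i=2, c=6): slope -2, span 1
Factored form: p(x) = 6 ⊗ (x ⊕ (-15)) ⊗ (x ⊕ 2)
Answer: roots = -15 (mult 1), 2 (mult 1)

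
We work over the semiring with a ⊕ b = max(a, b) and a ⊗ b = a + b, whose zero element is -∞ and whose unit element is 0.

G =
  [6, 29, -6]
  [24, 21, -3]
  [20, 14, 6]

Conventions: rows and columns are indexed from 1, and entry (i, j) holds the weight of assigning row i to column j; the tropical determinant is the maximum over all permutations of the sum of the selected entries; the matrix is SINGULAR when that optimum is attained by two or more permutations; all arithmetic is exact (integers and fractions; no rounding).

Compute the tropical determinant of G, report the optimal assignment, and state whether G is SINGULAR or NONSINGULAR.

σ = (1, 2, 3): 6 + 21 + 6 = 33
σ = (1, 3, 2): 6 + (-3) + 14 = 17
σ = (2, 1, 3): 29 + 24 + 6 = 59
σ = (2, 3, 1): 29 + (-3) + 20 = 46
σ = (3, 1, 2): (-6) + 24 + 14 = 32
σ = (3, 2, 1): (-6) + 21 + 20 = 35
Optimal value attained by: σ = (2, 1, 3).
Answer: det⊕(G) = 59; verdict: NONSINGULAR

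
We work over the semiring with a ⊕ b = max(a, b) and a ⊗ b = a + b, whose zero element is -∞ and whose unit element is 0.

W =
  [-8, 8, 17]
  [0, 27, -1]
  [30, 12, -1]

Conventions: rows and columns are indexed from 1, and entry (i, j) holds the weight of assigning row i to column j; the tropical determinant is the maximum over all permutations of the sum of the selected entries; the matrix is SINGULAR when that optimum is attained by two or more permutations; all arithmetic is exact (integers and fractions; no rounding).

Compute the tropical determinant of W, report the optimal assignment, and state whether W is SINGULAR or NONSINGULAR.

σ = (1, 2, 3): (-8) + 27 + (-1) = 18
σ = (1, 3, 2): (-8) + (-1) + 12 = 3
σ = (2, 1, 3): 8 + 0 + (-1) = 7
σ = (2, 3, 1): 8 + (-1) + 30 = 37
σ = (3, 1, 2): 17 + 0 + 12 = 29
σ = (3, 2, 1): 17 + 27 + 30 = 74
Optimal value attained by: σ = (3, 2, 1).
Answer: det⊕(W) = 74; verdict: NONSINGULAR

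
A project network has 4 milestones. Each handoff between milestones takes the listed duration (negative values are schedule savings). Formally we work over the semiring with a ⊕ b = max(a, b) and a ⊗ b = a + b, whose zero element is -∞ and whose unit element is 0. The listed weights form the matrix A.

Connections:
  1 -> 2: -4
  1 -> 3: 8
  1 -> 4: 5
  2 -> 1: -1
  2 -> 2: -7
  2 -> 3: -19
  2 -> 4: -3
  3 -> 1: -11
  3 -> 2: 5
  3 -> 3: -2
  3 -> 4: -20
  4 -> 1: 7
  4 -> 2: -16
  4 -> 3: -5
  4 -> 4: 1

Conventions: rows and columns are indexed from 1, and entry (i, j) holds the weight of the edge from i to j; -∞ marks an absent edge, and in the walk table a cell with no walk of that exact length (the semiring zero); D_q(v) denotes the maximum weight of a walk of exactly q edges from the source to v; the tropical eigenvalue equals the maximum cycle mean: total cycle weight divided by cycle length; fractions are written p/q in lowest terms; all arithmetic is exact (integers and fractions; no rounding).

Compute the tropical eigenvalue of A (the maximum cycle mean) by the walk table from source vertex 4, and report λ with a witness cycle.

q=0: [-∞, -∞, -∞, 0]
q=1: [7, -16, -5, 1]
q=2: [8, 3, 15, 12]
q=3: [19, 20, 16, 13]
q=4: [20, 21, 27, 24]
Optimal cycle mean attained by: cycle 1->4->1, total 5 + 7, length 2.
Answer: λ = 6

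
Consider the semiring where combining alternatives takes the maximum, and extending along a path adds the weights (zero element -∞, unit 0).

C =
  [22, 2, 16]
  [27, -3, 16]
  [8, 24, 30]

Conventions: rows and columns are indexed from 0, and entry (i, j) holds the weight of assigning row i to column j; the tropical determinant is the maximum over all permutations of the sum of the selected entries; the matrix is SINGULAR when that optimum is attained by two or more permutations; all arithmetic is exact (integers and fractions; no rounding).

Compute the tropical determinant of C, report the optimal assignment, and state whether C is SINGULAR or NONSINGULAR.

σ = (0, 1, 2): 22 + (-3) + 30 = 49
σ = (0, 2, 1): 22 + 16 + 24 = 62
σ = (1, 0, 2): 2 + 27 + 30 = 59
σ = (1, 2, 0): 2 + 16 + 8 = 26
σ = (2, 0, 1): 16 + 27 + 24 = 67
σ = (2, 1, 0): 16 + (-3) + 8 = 21
Optimal value attained by: σ = (2, 0, 1).
Answer: det⊕(C) = 67; verdict: NONSINGULAR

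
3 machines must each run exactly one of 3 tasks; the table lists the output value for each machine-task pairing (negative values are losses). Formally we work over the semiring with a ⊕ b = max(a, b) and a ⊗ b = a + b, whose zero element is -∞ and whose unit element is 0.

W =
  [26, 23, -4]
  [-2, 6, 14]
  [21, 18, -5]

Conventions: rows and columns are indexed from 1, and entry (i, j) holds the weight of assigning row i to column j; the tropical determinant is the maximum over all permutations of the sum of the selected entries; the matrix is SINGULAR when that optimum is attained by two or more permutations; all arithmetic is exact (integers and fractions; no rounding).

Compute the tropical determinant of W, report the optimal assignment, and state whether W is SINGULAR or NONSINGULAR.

σ = (1, 2, 3): 26 + 6 + (-5) = 27
σ = (1, 3, 2): 26 + 14 + 18 = 58
σ = (2, 1, 3): 23 + (-2) + (-5) = 16
σ = (2, 3, 1): 23 + 14 + 21 = 58
σ = (3, 1, 2): (-4) + (-2) + 18 = 12
σ = (3, 2, 1): (-4) + 6 + 21 = 23
Optimal value attained by: σ = (1, 3, 2).
Answer: det⊕(W) = 58; verdict: SINGULAR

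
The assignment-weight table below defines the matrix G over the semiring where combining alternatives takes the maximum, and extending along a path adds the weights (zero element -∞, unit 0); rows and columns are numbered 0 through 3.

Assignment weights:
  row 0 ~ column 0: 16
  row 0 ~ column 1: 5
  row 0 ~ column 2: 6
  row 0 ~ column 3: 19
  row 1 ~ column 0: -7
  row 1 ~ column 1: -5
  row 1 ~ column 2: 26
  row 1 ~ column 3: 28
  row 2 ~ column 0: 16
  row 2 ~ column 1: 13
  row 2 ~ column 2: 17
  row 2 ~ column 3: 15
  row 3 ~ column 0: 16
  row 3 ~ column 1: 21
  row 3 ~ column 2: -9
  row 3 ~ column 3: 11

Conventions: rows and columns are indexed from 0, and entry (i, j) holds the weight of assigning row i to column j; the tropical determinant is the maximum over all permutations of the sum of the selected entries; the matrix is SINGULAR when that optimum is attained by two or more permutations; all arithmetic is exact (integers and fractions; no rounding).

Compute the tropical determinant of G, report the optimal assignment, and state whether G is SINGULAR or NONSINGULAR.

σ = (0, 1, 2, 3): 16 + (-5) + 17 + 11 = 39
σ = (0, 1, 3, 2): 16 + (-5) + 15 + (-9) = 17
σ = (0, 2, 1, 3): 16 + 26 + 13 + 11 = 66
σ = (0, 2, 3, 1): 16 + 26 + 15 + 21 = 78
σ = (0, 3, 1, 2): 16 + 28 + 13 + (-9) = 48
σ = (0, 3, 2, 1): 16 + 28 + 17 + 21 = 82
σ = (1, 0, 2, 3): 5 + (-7) + 17 + 11 = 26
σ = (1, 0, 3, 2): 5 + (-7) + 15 + (-9) = 4
σ = (1, 2, 0, 3): 5 + 26 + 16 + 11 = 58
σ = (1, 2, 3, 0): 5 + 26 + 15 + 16 = 62
σ = (1, 3, 0, 2): 5 + 28 + 16 + (-9) = 40
σ = (1, 3, 2, 0): 5 + 28 + 17 + 16 = 66
σ = (2, 0, 1, 3): 6 + (-7) + 13 + 11 = 23
σ = (2, 0, 3, 1): 6 + (-7) + 15 + 21 = 35
σ = (2, 1, 0, 3): 6 + (-5) + 16 + 11 = 28
σ = (2, 1, 3, 0): 6 + (-5) + 15 + 16 = 32
σ = (2, 3, 0, 1): 6 + 28 + 16 + 21 = 71
σ = (2, 3, 1, 0): 6 + 28 + 13 + 16 = 63
σ = (3, 0, 1, 2): 19 + (-7) + 13 + (-9) = 16
σ = (3, 0, 2, 1): 19 + (-7) + 17 + 21 = 50
σ = (3, 1, 0, 2): 19 + (-5) + 16 + (-9) = 21
σ = (3, 1, 2, 0): 19 + (-5) + 17 + 16 = 47
σ = (3, 2, 0, 1): 19 + 26 + 16 + 21 = 82
σ = (3, 2, 1, 0): 19 + 26 + 13 + 16 = 74
Optimal value attained by: σ = (0, 3, 2, 1).
Answer: det⊕(G) = 82; verdict: SINGULAR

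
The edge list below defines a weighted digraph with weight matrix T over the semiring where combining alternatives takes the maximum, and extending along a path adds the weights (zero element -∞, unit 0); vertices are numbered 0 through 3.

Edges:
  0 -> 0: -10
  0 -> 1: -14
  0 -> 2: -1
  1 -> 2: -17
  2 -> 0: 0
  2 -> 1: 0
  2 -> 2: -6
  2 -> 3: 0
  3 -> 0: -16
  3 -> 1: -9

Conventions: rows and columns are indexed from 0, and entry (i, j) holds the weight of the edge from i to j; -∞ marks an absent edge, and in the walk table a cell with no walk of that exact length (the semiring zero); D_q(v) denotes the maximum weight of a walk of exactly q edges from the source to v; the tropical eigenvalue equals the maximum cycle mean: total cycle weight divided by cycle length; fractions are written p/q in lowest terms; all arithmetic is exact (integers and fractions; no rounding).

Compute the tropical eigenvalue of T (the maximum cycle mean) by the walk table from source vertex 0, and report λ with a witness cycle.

q=0: [0, -∞, -∞, -∞]
q=1: [-10, -14, -1, -∞]
q=2: [-1, -1, -7, -1]
q=3: [-7, -7, -2, -7]
q=4: [-2, -2, -8, -2]
Optimal cycle mean attained by: cycle 0->2->0, total (-1) + 0, length 2.
Answer: λ = -1/2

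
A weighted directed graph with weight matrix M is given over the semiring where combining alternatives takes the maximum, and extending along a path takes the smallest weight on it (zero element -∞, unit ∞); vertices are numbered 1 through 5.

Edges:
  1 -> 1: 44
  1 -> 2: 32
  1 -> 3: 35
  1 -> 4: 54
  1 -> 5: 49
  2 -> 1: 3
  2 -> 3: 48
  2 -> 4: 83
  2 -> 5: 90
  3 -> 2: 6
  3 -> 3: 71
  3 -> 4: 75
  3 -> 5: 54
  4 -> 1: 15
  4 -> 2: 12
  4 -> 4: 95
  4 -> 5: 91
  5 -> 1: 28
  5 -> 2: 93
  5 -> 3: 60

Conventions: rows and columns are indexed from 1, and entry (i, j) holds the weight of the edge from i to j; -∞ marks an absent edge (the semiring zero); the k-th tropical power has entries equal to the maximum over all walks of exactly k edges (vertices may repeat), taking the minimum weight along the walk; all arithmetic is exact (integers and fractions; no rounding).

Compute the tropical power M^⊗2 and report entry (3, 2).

M^⊗2:
  [44, 49, 49, 54, 54]
  [28, 90, 60, 83, 83]
  [28, 54, 71, 75, 75]
  [28, 91, 60, 95, 91]
  [28, 28, 60, 83, 90]
Key observation: the optimum is the walk 3->5->2, with weight 54 min 93 = 54.
Optimal value attained by: walk 3->5->2.
Answer: (M^⊗2)[3][2] = 54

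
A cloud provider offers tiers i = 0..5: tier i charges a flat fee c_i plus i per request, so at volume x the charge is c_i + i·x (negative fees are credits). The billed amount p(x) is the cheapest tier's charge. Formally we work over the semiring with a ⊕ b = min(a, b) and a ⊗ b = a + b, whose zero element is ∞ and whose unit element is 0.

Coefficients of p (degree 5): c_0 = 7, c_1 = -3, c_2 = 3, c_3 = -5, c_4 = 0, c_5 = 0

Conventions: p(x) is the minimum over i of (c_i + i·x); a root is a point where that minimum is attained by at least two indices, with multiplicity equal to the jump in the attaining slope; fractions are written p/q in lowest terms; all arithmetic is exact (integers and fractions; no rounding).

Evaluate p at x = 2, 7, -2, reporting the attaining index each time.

p(2) = min(7+0·2=7, -3+1·2=-1, 3+2·2=7, -5+3·2=1, 0+4·2=8, 0+5·2=10) = -1 (attained by i=1)
p(7) = min(7+0·7=7, -3+1·7=4, 3+2·7=17, -5+3·7=16, 0+4·7=28, 0+5·7=35) = 4 (attained by i=1)
p(-2) = min(7+0·(-2)=7, -3+1·(-2)=-5, 3+2·(-2)=-1, -5+3·(-2)=-11, 0+4·(-2)=-8, 0+5·(-2)=-10) = -11 (attained by i=3)
Answer: p(2) = -1; p(7) = 4; p(-2) = -11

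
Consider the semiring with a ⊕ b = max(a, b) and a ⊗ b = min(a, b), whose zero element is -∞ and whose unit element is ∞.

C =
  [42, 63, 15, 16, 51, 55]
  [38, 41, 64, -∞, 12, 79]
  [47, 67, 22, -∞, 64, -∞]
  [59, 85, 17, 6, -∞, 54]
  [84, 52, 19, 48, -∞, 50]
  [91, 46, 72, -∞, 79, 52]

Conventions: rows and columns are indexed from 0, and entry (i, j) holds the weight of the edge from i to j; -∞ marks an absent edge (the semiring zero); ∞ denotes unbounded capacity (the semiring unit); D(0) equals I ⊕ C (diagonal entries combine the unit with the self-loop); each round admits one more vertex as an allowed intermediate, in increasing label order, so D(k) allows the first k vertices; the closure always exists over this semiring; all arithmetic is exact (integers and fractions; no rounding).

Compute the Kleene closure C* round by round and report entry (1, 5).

D(0):
  [∞, 63, 15, 16, 51, 55]
  [38, ∞, 64, -∞, 12, 79]
  [47, 67, ∞, -∞, 64, -∞]
  [59, 85, 17, ∞, -∞, 54]
  [84, 52, 19, 48, ∞, 50]
  [91, 46, 72, -∞, 79, ∞]
D(1):
  [∞, 63, 15, 16, 51, 55]
  [38, ∞, 64, 16, 38, 79]
  [47, 67, ∞, 16, 64, 47]
  [59, 85, 17, ∞, 51, 55]
  [84, 63, 19, 48, ∞, 55]
  [91, 63, 72, 16, 79, ∞]
D(2):
  [∞, 63, 63, 16, 51, 63]
  [38, ∞, 64, 16, 38, 79]
  [47, 67, ∞, 16, 64, 67]
  [59, 85, 64, ∞, 51, 79]
  [84, 63, 63, 48, ∞, 63]
  [91, 63, 72, 16, 79, ∞]
D(3):
  [∞, 63, 63, 16, 63, 63]
  [47, ∞, 64, 16, 64, 79]
  [47, 67, ∞, 16, 64, 67]
  [59, 85, 64, ∞, 64, 79]
  [84, 63, 63, 48, ∞, 63]
  [91, 67, 72, 16, 79, ∞]
D(4):
  [∞, 63, 63, 16, 63, 63]
  [47, ∞, 64, 16, 64, 79]
  [47, 67, ∞, 16, 64, 67]
  [59, 85, 64, ∞, 64, 79]
  [84, 63, 63, 48, ∞, 63]
  [91, 67, 72, 16, 79, ∞]
D(5):
  [∞, 63, 63, 48, 63, 63]
  [64, ∞, 64, 48, 64, 79]
  [64, 67, ∞, 48, 64, 67]
  [64, 85, 64, ∞, 64, 79]
  [84, 63, 63, 48, ∞, 63]
  [91, 67, 72, 48, 79, ∞]
D(6):
  [∞, 63, 63, 48, 63, 63]
  [79, ∞, 72, 48, 79, 79]
  [67, 67, ∞, 48, 67, 67]
  [79, 85, 72, ∞, 79, 79]
  [84, 63, 63, 48, ∞, 63]
  [91, 67, 72, 48, 79, ∞]
Answer: C*[1][5] = 79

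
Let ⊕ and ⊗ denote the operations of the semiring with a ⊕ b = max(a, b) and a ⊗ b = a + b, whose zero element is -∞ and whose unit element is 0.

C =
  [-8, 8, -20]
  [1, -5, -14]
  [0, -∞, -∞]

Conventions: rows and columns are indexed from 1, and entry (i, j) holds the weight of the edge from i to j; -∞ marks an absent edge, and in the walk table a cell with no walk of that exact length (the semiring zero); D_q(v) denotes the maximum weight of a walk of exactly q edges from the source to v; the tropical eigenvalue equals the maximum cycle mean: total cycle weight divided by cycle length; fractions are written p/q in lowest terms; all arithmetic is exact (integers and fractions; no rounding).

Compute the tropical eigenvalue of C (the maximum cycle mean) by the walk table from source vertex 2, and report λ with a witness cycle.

q=0: [-∞, 0, -∞]
q=1: [1, -5, -14]
q=2: [-4, 9, -19]
q=3: [10, 4, -5]
Optimal cycle mean attained by: cycle 1->2->1, total 8 + 1, length 2.
Answer: λ = 9/2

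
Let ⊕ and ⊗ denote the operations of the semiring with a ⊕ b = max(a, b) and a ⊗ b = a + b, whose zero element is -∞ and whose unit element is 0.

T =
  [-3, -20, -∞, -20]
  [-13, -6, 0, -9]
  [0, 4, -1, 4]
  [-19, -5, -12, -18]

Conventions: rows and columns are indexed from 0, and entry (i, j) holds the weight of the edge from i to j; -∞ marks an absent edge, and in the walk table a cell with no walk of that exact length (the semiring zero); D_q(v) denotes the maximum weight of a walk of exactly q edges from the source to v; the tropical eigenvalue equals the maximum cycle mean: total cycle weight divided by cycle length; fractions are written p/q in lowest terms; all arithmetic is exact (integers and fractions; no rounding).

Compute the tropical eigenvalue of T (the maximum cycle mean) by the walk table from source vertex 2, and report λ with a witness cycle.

q=0: [-∞, -∞, 0, -∞]
q=1: [0, 4, -1, 4]
q=2: [-1, 3, 4, 3]
q=3: [4, 8, 3, 8]
q=4: [3, 7, 8, 7]
Optimal cycle mean attained by: cycle 1->2->1, total 0 + 4, length 2.
Answer: λ = 2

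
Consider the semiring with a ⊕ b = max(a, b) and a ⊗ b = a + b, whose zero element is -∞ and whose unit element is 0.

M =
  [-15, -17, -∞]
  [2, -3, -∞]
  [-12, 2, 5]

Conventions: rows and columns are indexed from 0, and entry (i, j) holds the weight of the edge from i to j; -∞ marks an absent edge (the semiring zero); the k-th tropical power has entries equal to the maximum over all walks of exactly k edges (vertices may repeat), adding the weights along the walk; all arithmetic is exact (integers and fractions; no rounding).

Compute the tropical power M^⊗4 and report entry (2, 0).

M^⊗2:
  [-15, -20, -∞]
  [-1, -6, -∞]
  [4, 7, 10]
M^⊗3:
  [-18, -23, -∞]
  [-4, -9, -∞]
  [9, 12, 15]
M^⊗4:
  [-21, -26, -∞]
  [-7, -12, -∞]
  [14, 17, 20]
Key observation: the optimum is the walk 2->2->2->1->0, with weight 5 + 5 + 2 + 2 = 14.
Optimal value attained by: walk 2->2->2->1->0.
Answer: (M^⊗4)[2][0] = 14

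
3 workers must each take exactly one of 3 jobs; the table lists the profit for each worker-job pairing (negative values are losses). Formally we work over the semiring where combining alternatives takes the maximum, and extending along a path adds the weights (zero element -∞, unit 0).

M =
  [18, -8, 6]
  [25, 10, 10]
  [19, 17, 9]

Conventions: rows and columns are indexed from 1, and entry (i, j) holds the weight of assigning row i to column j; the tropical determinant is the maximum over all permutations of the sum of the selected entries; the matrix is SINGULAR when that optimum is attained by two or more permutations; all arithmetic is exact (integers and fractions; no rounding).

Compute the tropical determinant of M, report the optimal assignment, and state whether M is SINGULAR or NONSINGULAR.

σ = (1, 2, 3): 18 + 10 + 9 = 37
σ = (1, 3, 2): 18 + 10 + 17 = 45
σ = (2, 1, 3): (-8) + 25 + 9 = 26
σ = (2, 3, 1): (-8) + 10 + 19 = 21
σ = (3, 1, 2): 6 + 25 + 17 = 48
σ = (3, 2, 1): 6 + 10 + 19 = 35
Optimal value attained by: σ = (3, 1, 2).
Answer: det⊕(M) = 48; verdict: NONSINGULAR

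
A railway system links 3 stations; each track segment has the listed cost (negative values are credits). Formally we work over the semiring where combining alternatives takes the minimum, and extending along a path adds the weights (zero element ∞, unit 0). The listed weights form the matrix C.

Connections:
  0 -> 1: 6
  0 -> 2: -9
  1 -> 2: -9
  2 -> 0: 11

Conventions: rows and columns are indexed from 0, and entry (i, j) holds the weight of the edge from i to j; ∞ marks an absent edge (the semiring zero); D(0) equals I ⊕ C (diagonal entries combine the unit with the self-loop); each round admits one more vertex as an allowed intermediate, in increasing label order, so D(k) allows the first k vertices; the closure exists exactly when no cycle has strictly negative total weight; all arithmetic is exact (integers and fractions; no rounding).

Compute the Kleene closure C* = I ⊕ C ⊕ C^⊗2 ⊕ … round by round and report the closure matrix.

D(0):
  [0, 6, -9]
  [∞, 0, -9]
  [11, ∞, 0]
D(1):
  [0, 6, -9]
  [∞, 0, -9]
  [11, 17, 0]
D(2):
  [0, 6, -9]
  [∞, 0, -9]
  [11, 17, 0]
D(3):
  [0, 6, -9]
  [2, 0, -9]
  [11, 17, 0]
Answer: C* = [[0, 6, -9], [2, 0, -9], [11, 17, 0]]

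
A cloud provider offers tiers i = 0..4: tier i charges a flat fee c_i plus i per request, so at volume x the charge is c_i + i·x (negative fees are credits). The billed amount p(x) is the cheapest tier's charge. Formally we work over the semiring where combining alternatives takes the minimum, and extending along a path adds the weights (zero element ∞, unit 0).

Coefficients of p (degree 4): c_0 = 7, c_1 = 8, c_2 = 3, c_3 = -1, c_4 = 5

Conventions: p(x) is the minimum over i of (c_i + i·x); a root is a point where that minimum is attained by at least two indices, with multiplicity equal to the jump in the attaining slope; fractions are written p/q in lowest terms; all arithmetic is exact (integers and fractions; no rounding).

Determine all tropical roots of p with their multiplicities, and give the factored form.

hull edge (i=0, c=7) to (i=3, c=-1): slope -8/3, span 3
hull edge (i=3, c=-1) to (i=4, c=5): slope 6, span 1
Factored form: p(x) = 5 ⊗ (x ⊕ (-6)) ⊗ (x ⊕ 8/3) ⊗ (x ⊕ 8/3) ⊗ (x ⊕ 8/3)
Answer: roots = -6 (mult 1), 8/3 (mult 3)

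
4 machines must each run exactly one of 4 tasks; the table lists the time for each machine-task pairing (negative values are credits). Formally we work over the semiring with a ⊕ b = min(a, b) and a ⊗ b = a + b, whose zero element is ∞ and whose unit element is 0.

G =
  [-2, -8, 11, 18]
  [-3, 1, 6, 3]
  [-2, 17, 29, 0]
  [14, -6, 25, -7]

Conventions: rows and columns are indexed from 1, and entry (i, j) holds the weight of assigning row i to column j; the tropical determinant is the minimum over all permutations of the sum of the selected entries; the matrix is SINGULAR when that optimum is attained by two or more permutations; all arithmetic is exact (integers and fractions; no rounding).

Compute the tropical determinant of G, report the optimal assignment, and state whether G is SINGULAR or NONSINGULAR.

σ = (1, 2, 3, 4): (-2) + 1 + 29 + (-7) = 21
σ = (1, 2, 4, 3): (-2) + 1 + 0 + 25 = 24
σ = (1, 3, 2, 4): (-2) + 6 + 17 + (-7) = 14
σ = (1, 3, 4, 2): (-2) + 6 + 0 + (-6) = -2
σ = (1, 4, 2, 3): (-2) + 3 + 17 + 25 = 43
σ = (1, 4, 3, 2): (-2) + 3 + 29 + (-6) = 24
σ = (2, 1, 3, 4): (-8) + (-3) + 29 + (-7) = 11
σ = (2, 1, 4, 3): (-8) + (-3) + 0 + 25 = 14
σ = (2, 3, 1, 4): (-8) + 6 + (-2) + (-7) = -11
σ = (2, 3, 4, 1): (-8) + 6 + 0 + 14 = 12
σ = (2, 4, 1, 3): (-8) + 3 + (-2) + 25 = 18
σ = (2, 4, 3, 1): (-8) + 3 + 29 + 14 = 38
σ = (3, 1, 2, 4): 11 + (-3) + 17 + (-7) = 18
σ = (3, 1, 4, 2): 11 + (-3) + 0 + (-6) = 2
σ = (3, 2, 1, 4): 11 + 1 + (-2) + (-7) = 3
σ = (3, 2, 4, 1): 11 + 1 + 0 + 14 = 26
σ = (3, 4, 1, 2): 11 + 3 + (-2) + (-6) = 6
σ = (3, 4, 2, 1): 11 + 3 + 17 + 14 = 45
σ = (4, 1, 2, 3): 18 + (-3) + 17 + 25 = 57
σ = (4, 1, 3, 2): 18 + (-3) + 29 + (-6) = 38
σ = (4, 2, 1, 3): 18 + 1 + (-2) + 25 = 42
σ = (4, 2, 3, 1): 18 + 1 + 29 + 14 = 62
σ = (4, 3, 1, 2): 18 + 6 + (-2) + (-6) = 16
σ = (4, 3, 2, 1): 18 + 6 + 17 + 14 = 55
Optimal value attained by: σ = (2, 3, 1, 4).
Answer: det⊕(G) = -11; verdict: NONSINGULAR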